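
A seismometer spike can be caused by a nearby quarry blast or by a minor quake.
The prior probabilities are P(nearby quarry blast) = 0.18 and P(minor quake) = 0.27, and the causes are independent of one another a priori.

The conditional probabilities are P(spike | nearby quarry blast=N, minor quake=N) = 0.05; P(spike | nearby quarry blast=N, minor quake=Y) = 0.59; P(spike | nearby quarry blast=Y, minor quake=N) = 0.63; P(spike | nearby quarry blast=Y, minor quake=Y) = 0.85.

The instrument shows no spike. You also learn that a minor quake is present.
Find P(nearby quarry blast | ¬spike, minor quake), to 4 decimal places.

For the numerator, keep only nearby quarry blast=true terms: 0.15*0.18 = 0.027000
Normalizer over all consistent configurations: 0.41*0.82 + 0.15*0.18 = 0.363200
Posterior = 0.027000 / 0.363200 ≈ 0.0743

P(nearby quarry blast | ¬spike, minor quake) ≈ 0.0743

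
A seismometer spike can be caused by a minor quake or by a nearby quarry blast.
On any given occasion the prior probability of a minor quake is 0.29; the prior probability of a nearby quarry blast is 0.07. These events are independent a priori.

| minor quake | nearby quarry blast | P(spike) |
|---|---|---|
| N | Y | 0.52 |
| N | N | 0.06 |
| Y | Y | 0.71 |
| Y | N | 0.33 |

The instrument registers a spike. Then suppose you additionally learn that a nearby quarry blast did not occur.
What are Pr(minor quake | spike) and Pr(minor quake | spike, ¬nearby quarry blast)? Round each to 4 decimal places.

Pr(minor quake | spike) ≈ 0.6124; Pr(minor quake | spike, ¬nearby quarry blast) ≈ 0.6920

P(spike) = 0.06*0.71*0.93 + 0.52*0.71*0.07 + 0.33*0.29*0.93 + 0.71*0.29*0.07 = 0.039618 + 0.025844 + 0.089001 + 0.014413 = 0.168876
Restricting to configurations with minor quake present: 0.089001 + 0.014413 = 0.103414.
Hence the posterior is 0.103414/0.168876 ≈ 0.6124.

Now condition on the additional information:
P(spike | ¬nearby quarry blast) = 0.06*0.71 + 0.33*0.29 = 0.042600 + 0.095700 = 0.138300
The minor quake-present share is 0.33*0.29 = 0.095700.
Hence the posterior is 0.095700/0.138300 ≈ 0.6920.
Ruling out nearby quarry blast raises the posterior on minor quake — the flip side of explaining away.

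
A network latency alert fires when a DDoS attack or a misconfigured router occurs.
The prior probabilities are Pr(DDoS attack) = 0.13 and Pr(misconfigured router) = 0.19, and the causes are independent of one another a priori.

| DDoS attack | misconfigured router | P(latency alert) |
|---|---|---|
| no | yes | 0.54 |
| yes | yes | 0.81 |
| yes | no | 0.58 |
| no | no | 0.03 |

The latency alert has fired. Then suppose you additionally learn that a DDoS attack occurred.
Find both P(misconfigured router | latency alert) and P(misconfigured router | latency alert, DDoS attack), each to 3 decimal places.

Weight on misconfigured router=true, given the evidence: 0.089262 + 0.020007 = 0.109269
Normalizer over all consistent configurations: 0.03·0.87·0.81 + 0.54·0.87·0.19 + 0.58·0.13·0.81 + 0.81·0.13·0.19 = 0.191484
Posterior = 0.109269 / 0.191484 ≈ 0.571

With the extra evidence:
By total probability over both values of misconfigured router:
  P(latency alert | DDoS attack) = 0.58·0.81 + 0.81·0.19
        = 0.469800 + 0.153900 = 0.623700
Keeping only the misconfigured router-present terms gives 0.153900, so
  P(misconfigured router | latency alert, DDoS attack) = 0.153900 / 0.623700 ≈ 0.247

P(misconfigured router | latency alert) ≈ 0.571; P(misconfigured router | latency alert, DDoS attack) ≈ 0.247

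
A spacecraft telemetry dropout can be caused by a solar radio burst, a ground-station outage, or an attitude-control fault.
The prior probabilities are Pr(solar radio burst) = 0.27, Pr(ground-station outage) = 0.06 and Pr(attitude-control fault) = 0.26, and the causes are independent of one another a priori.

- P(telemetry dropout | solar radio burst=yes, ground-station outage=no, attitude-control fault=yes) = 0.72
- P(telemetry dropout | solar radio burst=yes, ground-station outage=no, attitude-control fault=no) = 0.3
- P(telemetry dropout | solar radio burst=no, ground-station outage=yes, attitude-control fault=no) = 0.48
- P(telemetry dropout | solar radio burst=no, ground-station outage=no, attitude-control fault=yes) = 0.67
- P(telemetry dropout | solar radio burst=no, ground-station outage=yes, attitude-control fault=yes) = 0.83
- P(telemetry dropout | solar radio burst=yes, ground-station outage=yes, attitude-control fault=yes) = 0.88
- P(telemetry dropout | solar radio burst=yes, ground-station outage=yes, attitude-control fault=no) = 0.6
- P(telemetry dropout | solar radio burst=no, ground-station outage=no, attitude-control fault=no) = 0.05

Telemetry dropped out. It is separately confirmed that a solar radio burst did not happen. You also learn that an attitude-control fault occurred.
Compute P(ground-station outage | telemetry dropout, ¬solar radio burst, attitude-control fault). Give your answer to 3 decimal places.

P(telemetry dropout | ¬solar radio burst, attitude-control fault) = 0.67×0.94 + 0.83×0.06 = 0.629800 + 0.049800 = 0.679600
Restricting to configurations with ground-station outage present: 0.83×0.06 = 0.049800.
So P(ground-station outage | telemetry dropout, ¬solar radio burst, attitude-control fault) = 0.049800/0.679600 ≈ 0.073.

P(ground-station outage | telemetry dropout, ¬solar radio burst, attitude-control fault) ≈ 0.073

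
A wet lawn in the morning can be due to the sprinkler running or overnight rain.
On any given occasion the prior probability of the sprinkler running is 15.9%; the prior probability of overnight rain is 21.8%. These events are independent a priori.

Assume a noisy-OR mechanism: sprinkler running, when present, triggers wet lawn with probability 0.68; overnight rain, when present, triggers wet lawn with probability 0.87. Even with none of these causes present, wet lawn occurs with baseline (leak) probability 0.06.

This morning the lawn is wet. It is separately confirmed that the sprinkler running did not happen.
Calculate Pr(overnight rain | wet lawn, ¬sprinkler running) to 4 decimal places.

Pr(overnight rain | wet lawn, ¬sprinkler running) ≈ 0.8031

Under noisy-OR, P(wet lawn | causes) = 1 − (1−0.06)·∏(1−qᵢ) over the active causes.
By total probability over both values of overnight rain:
  P(wet lawn | ¬sprinkler running) = 0.06×0.782 + 0.8778×0.218
        = 0.046920 + 0.191360 = 0.238280
Keeping only the overnight rain-present terms gives 0.191360, so
  P(overnight rain | wet lawn, ¬sprinkler running) = 0.191360 / 0.238280 ≈ 0.8031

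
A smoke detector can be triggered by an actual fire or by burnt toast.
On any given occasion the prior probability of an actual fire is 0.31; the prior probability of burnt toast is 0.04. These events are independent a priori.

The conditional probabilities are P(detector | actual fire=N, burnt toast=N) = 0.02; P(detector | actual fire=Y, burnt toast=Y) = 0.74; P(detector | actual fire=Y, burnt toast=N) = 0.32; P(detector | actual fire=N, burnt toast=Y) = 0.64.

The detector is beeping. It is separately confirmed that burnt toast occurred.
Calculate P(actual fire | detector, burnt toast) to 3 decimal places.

Weight on actual fire=true, given the evidence: 0.74×0.31 = 0.229400
Normalizer over all consistent configurations: 0.64×0.69 + 0.74×0.31 = 0.671000
Posterior = 0.229400 / 0.671000 ≈ 0.342

P(actual fire | detector, burnt toast) ≈ 0.342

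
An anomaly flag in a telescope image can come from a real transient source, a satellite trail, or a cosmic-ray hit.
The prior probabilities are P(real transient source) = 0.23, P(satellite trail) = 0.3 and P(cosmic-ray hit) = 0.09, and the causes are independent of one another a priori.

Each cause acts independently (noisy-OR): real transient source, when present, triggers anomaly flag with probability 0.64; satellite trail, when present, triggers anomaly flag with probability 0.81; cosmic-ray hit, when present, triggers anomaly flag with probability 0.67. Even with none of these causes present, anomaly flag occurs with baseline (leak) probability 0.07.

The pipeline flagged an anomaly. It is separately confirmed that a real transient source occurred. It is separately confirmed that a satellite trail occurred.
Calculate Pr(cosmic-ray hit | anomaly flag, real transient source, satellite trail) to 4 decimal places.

Under noisy-OR, P(anomaly flag | causes) = 1 − (1−0.07)·∏(1−qᵢ) over the active causes.
P(anomaly flag | real transient source, satellite trail) = 0.936388×0.91 + 0.979008×0.09 = 0.852113 + 0.088111 = 0.940224
Of this, 0.088111 comes from 0.979008×0.09 (the cosmic-ray hit=true cases).
Hence the posterior is 0.088111/0.940224 ≈ 0.0937.

Pr(cosmic-ray hit | anomaly flag, real transient source, satellite trail) ≈ 0.0937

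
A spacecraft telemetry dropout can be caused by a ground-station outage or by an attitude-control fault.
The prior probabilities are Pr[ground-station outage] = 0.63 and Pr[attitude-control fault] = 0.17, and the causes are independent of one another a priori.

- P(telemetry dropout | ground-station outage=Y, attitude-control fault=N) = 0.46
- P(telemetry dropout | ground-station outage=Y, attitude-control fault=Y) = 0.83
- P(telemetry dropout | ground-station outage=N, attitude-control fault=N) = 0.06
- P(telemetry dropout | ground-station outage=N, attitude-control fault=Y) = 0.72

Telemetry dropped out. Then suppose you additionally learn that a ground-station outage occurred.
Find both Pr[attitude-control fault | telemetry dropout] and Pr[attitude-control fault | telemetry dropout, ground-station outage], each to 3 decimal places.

Pr[attitude-control fault | telemetry dropout] ≈ 0.341; Pr[attitude-control fault | telemetry dropout, ground-station outage] ≈ 0.270

Numerator (weight on configurations with attitude-control fault): 0.045288 + 0.088893 = 0.134181
Normalizer over all consistent configurations: 0.06·0.37·0.83 + 0.72·0.37·0.17 + 0.46·0.63·0.83 + 0.83·0.63·0.17 = 0.393141
Posterior = 0.134181 / 0.393141 ≈ 0.341

Now condition on the additional information:
For the numerator, keep only attitude-control fault=true terms: 0.83·0.17 = 0.141100
The normalizing constant is 0.46·0.83 + 0.83·0.17 = 0.522900
P(attitude-control fault | telemetry dropout, ground-station outage) = 0.141100/0.522900 ≈ 0.270
The drop from 0.341 to 0.270 is the explaining-away (discounting) effect.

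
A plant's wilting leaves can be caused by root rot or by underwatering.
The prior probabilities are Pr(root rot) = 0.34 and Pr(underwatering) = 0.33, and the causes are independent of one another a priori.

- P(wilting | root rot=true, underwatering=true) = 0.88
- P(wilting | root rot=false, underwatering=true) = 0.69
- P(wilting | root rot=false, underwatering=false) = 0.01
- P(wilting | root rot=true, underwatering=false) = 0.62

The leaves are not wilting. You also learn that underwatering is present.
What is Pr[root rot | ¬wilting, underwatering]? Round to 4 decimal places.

Enumerate both values of root rot and weight by the priors:
  P(¬wilting | underwatering) = 0.31*0.66 + 0.12*0.34
        = 0.204600 + 0.040800 = 0.245400
Keeping only the root rot-present terms gives 0.040800, so
  P(root rot | ¬wilting, underwatering) = 0.040800 / 0.245400 ≈ 0.1663

Pr[root rot | ¬wilting, underwatering] ≈ 0.1663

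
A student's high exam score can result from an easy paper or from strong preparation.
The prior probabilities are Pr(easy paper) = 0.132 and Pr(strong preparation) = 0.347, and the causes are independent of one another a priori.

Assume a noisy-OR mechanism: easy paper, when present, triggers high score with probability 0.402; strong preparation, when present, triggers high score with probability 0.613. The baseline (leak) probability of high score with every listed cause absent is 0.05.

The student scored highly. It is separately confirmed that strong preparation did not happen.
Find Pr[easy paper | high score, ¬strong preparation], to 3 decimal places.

Pr[easy paper | high score, ¬strong preparation] ≈ 0.568

Under noisy-OR, P(high score | causes) = 1 − (1−0.05)·∏(1−qᵢ) over the active causes.
By total probability over both values of easy paper:
  P(high score | ¬strong preparation) = 0.05·0.868 + 0.4319·0.132
        = 0.043400 + 0.057011 = 0.100411
The terms with easy paper present sum to 0.057011, so
  P(easy paper | high score, ¬strong preparation) = 0.057011 / 0.100411 ≈ 0.568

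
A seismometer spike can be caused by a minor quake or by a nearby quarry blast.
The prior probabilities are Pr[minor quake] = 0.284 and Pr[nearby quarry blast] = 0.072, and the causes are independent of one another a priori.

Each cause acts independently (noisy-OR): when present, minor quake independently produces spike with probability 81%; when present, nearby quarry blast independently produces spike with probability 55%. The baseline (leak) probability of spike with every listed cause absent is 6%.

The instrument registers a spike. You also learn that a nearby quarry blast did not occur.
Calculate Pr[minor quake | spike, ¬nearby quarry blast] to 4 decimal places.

Under noisy-OR, P(spike | causes) = 1 − (1−0.06)·∏(1−qᵢ) over the active causes.
Enumerate both values of minor quake and weight by the priors:
  P(spike | ¬nearby quarry blast) = 0.06*0.716 + 0.8214*0.284
        = 0.042960 + 0.233278 = 0.276238
Configurations with minor quake contribute 0.233278, so
  P(minor quake | spike, ¬nearby quarry blast) = 0.233278 / 0.276238 ≈ 0.8445

Pr[minor quake | spike, ¬nearby quarry blast] ≈ 0.8445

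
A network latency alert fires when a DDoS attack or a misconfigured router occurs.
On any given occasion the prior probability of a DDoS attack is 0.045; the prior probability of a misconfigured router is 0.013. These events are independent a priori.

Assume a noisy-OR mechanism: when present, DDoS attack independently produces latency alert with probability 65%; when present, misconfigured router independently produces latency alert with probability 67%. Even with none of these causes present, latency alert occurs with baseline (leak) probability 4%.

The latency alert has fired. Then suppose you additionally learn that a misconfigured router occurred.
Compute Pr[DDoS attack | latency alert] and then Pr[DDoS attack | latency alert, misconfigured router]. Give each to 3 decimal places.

Pr[DDoS attack | latency alert] ≈ 0.394; Pr[DDoS attack | latency alert, misconfigured router] ≈ 0.058

Under noisy-OR, P(latency alert | causes) = 1 − (1−0.04)·∏(1−qᵢ) over the active causes.
P(latency alert) = 0.04×0.955×0.987 + 0.6832×0.955×0.013 + 0.664×0.045×0.987 + 0.88912×0.045×0.013 = 0.037703 + 0.008482 + 0.029492 + 0.000520 = 0.076197
The DDoS attack-present share is 0.029492 + 0.000520 = 0.030012.
Hence the posterior is 0.030012/0.076197 ≈ 0.394.

Now also conditioning on misconfigured router=true:
P(latency alert | misconfigured router) = 0.6832*0.955 + 0.88912*0.045 = 0.652456 + 0.040010 = 0.692466
Restricting to configurations with DDoS attack present: 0.88912*0.045 = 0.040010.
P(DDoS attack | latency alert, misconfigured router) = 0.040010 / 0.692466 ≈ 0.058
Conditioning on misconfigured router lowers the posterior on DDoS attack: the classic explaining-away effect in a common-effect structure.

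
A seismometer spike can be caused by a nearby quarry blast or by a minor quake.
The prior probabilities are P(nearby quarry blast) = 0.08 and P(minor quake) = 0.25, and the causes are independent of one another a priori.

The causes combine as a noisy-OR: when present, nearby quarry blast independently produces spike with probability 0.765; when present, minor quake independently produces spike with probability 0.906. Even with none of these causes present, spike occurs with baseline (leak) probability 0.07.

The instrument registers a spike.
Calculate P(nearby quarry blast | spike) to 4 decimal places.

Under noisy-OR, P(spike | causes) = 1 − (1−0.07)·∏(1−qᵢ) over the active causes.
By total probability over the 4 (nearby quarry blast, minor quake) configurations:
  P(spike) = 0.07·0.92·0.75 + 0.91258·0.92·0.25 + 0.78145·0.08·0.75 + 0.979456·0.08·0.25
        = 0.048300 + 0.209893 + 0.046887 + 0.019589 = 0.324669
Configurations with nearby quarry blast contribute 0.066476, so
  P(nearby quarry blast | spike) = 0.066476 / 0.324669 ≈ 0.2048

P(nearby quarry blast | spike) ≈ 0.2048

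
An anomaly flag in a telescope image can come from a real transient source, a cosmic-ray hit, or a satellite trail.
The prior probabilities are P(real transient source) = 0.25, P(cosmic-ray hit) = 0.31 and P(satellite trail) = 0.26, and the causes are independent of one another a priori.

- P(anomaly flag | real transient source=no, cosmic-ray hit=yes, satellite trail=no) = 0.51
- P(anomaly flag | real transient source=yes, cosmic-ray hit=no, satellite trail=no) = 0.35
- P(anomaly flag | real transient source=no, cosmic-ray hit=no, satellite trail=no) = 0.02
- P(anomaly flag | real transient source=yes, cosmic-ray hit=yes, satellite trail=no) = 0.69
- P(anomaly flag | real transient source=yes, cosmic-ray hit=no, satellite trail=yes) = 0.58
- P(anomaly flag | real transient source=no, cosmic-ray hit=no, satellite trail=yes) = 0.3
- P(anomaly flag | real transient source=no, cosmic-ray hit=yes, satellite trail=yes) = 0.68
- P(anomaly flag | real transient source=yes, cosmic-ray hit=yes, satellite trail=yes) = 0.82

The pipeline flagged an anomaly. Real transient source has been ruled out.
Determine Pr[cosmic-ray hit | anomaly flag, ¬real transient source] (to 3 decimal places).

Pr[cosmic-ray hit | anomaly flag, ¬real transient source] ≈ 0.728

P(anomaly flag | ¬real transient source) = 0.02×0.69×0.74 + 0.3×0.69×0.26 + 0.51×0.31×0.74 + 0.68×0.31×0.26 = 0.010212 + 0.053820 + 0.116994 + 0.054808 = 0.235834
The cosmic-ray hit-present share is 0.116994 + 0.054808 = 0.171802.
P(cosmic-ray hit | anomaly flag, ¬real transient source) = 0.171802 / 0.235834 ≈ 0.728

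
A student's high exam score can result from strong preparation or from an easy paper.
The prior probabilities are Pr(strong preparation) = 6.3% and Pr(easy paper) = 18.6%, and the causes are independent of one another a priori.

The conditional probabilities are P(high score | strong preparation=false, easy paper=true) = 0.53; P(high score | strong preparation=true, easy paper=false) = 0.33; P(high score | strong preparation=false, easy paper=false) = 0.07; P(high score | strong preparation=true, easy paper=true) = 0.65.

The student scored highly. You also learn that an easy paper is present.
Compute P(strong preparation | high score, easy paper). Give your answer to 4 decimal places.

Enumerate both values of strong preparation and weight by the priors:
  P(high score | easy paper) = 0.53*0.937 + 0.65*0.063
        = 0.496610 + 0.040950 = 0.537560
The terms with strong preparation present sum to 0.040950, so
  P(strong preparation | high score, easy paper) = 0.040950 / 0.537560 ≈ 0.0762

P(strong preparation | high score, easy paper) ≈ 0.0762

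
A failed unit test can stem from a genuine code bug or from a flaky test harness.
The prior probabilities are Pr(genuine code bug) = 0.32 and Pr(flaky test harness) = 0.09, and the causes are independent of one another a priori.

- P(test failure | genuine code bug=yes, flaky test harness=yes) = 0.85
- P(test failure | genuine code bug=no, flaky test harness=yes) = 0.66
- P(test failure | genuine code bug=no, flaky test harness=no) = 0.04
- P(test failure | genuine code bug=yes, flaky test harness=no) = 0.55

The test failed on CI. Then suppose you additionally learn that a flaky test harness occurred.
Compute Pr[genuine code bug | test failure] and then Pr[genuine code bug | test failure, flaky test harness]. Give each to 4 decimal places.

Pr[genuine code bug | test failure] ≈ 0.7392; Pr[genuine code bug | test failure, flaky test harness] ≈ 0.3774

P(test failure) = 0.04×0.68×0.91 + 0.66×0.68×0.09 + 0.55×0.32×0.91 + 0.85×0.32×0.09 = 0.024752 + 0.040392 + 0.160160 + 0.024480 = 0.249784
Restricting to configurations with genuine code bug present: 0.160160 + 0.024480 = 0.184640.
Hence the posterior is 0.184640/0.249784 ≈ 0.7392.

Now condition on the additional information:
For the numerator, keep only genuine code bug=true terms: 0.85*0.32 = 0.272000
Normalizer over all consistent configurations: 0.66*0.68 + 0.85*0.32 = 0.720800
P(genuine code bug | test failure, flaky test harness) = 0.272000/0.720800 ≈ 0.3774
The drop from 0.7392 to 0.3774 is the explaining-away (discounting) effect.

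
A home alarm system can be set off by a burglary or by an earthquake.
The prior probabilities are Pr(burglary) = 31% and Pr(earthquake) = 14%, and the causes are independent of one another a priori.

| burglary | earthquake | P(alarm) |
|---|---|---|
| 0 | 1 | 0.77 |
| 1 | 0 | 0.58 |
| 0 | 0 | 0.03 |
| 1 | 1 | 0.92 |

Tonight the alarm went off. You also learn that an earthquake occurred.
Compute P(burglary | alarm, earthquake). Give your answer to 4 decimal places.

P(alarm | earthquake) = 0.77·0.69 + 0.92·0.31 = 0.531300 + 0.285200 = 0.816500
Restricting to configurations with burglary present: 0.92·0.31 = 0.285200.
P(burglary | alarm, earthquake) = 0.285200 / 0.816500 ≈ 0.3493

P(burglary | alarm, earthquake) ≈ 0.3493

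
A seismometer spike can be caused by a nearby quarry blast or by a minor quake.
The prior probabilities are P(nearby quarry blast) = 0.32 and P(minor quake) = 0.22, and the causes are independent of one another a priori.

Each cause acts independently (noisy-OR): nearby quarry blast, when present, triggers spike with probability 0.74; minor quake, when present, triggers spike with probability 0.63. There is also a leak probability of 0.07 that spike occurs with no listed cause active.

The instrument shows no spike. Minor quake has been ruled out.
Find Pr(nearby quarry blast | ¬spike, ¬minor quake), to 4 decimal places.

Under noisy-OR, P(spike | causes) = 1 − (1−0.07)·∏(1−qᵢ) over the active causes.
P(¬spike | ¬minor quake) = 0.93·0.68 + 0.2418·0.32 = 0.632400 + 0.077376 = 0.709776
The nearby quarry blast-present share is 0.2418·0.32 = 0.077376.
So P(nearby quarry blast | ¬spike, ¬minor quake) = 0.077376/0.709776 ≈ 0.1090.

Pr(nearby quarry blast | ¬spike, ¬minor quake) ≈ 0.1090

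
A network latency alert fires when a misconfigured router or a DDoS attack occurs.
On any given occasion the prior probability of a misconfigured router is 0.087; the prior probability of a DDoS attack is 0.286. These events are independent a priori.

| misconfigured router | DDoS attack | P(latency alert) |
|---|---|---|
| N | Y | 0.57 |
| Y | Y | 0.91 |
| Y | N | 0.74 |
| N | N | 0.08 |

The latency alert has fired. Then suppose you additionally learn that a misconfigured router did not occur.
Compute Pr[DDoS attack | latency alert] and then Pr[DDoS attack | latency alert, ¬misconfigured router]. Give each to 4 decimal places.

Pr[DDoS attack | latency alert] ≈ 0.6361; Pr[DDoS attack | latency alert, ¬misconfigured router] ≈ 0.7405

Sum P(latency alert|·) weighted by the priors over the 4 (misconfigured router, DDoS attack) configurations:
  P(latency alert) = 0.08*0.913*0.714 + 0.57*0.913*0.286 + 0.74*0.087*0.714 + 0.91*0.087*0.286
        = 0.052151 + 0.148837 + 0.045967 + 0.022643 = 0.269598
The terms with DDoS attack present sum to 0.171480, so
  P(DDoS attack | latency alert) = 0.171480 / 0.269598 ≈ 0.6361

Now condition on the additional information:
By total probability over both values of DDoS attack:
  P(latency alert | ¬misconfigured router) = 0.08×0.714 + 0.57×0.286
        = 0.057120 + 0.163020 = 0.220140
The terms with DDoS attack present sum to 0.163020, so
  P(DDoS attack | latency alert, ¬misconfigured router) = 0.163020 / 0.220140 ≈ 0.7405
With misconfigured router excluded, DDoS attack must carry more of the explanatory weight for the latency alert.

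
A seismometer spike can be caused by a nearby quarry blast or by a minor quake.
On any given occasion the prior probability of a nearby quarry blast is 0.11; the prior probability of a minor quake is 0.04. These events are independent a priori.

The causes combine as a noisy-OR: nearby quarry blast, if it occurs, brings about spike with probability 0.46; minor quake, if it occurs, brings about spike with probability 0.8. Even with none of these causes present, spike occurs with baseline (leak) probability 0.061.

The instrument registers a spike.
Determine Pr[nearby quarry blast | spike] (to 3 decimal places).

Under noisy-OR, P(spike | causes) = 1 − (1−0.061)·∏(1−qᵢ) over the active causes.
P(spike) = 0.061×0.89×0.96 + 0.8122×0.89×0.04 + 0.49294×0.11×0.96 + 0.898588×0.11×0.04 = 0.052118 + 0.028914 + 0.052054 + 0.003954 = 0.137040
Restricting to configurations with nearby quarry blast present: 0.052054 + 0.003954 = 0.056008.
Hence the posterior is 0.056008/0.137040 ≈ 0.409.

Pr[nearby quarry blast | spike] ≈ 0.409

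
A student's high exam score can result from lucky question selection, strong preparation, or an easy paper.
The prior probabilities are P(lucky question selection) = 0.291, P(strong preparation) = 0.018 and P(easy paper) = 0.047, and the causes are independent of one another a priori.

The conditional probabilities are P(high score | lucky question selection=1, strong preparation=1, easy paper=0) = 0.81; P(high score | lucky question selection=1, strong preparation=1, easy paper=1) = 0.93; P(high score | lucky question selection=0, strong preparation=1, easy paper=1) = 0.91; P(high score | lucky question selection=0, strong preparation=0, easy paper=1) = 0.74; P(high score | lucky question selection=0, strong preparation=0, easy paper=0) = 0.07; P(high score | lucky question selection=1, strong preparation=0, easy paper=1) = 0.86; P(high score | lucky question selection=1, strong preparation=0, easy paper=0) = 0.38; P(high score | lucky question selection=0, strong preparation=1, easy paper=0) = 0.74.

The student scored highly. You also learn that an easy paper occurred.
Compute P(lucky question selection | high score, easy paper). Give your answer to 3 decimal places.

P(lucky question selection | high score, easy paper) ≈ 0.322

Weight on lucky question selection=true, given the evidence: 0.245755 + 0.004871 = 0.250626
Normalizer over all consistent configurations: 0.74·0.709·0.982 + 0.91·0.709·0.018 + 0.86·0.291·0.982 + 0.93·0.291·0.018 = 0.777455
P(lucky question selection | high score, easy paper) = 0.250626/0.777455 ≈ 0.322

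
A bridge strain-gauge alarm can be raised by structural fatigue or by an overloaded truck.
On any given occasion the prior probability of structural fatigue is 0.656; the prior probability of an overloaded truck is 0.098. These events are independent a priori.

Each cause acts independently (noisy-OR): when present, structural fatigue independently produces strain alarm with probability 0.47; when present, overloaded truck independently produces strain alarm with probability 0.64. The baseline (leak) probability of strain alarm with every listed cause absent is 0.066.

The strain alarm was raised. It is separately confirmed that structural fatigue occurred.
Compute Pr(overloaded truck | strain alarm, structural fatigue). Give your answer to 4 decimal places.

Under noisy-OR, P(strain alarm | causes) = 1 − (1−0.066)·∏(1−qᵢ) over the active causes.
Numerator (weight on configurations with overloaded truck): 0.821793×0.098 = 0.080536
Denominator P(strain alarm | structural fatigue): 0.50498×0.902 + 0.821793×0.098 = 0.536028
P(overloaded truck | strain alarm, structural fatigue) = 0.080536/0.536028 ≈ 0.1502

Pr(overloaded truck | strain alarm, structural fatigue) ≈ 0.1502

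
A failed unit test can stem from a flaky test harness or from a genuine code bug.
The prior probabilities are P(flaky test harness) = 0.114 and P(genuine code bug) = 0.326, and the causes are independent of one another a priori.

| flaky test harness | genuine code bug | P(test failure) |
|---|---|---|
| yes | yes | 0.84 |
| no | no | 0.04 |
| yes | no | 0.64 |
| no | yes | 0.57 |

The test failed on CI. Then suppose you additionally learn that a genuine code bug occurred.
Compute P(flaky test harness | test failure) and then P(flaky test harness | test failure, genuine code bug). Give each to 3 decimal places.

Sum P(test failure|·) weighted by the priors over the 4 (flaky test harness, genuine code bug) configurations:
  P(test failure) = 0.04·0.886·0.674 + 0.57·0.886·0.326 + 0.64·0.114·0.674 + 0.84·0.114·0.326
        = 0.023887 + 0.164637 + 0.049175 + 0.031218 = 0.268917
The terms with flaky test harness present sum to 0.080393, so
  P(flaky test harness | test failure) = 0.080393 / 0.268917 ≈ 0.299

With the extra evidence:
P(test failure | genuine code bug) = 0.57*0.886 + 0.84*0.114 = 0.505020 + 0.095760 = 0.600780
Restricting to configurations with flaky test harness present: 0.84*0.114 = 0.095760.
Hence the posterior is 0.095760/0.600780 ≈ 0.159.
This is intercausal reasoning (explaining away): once genuine code bug accounts for the test failure, flaky test harness becomes less likely.

P(flaky test harness | test failure) ≈ 0.299; P(flaky test harness | test failure, genuine code bug) ≈ 0.159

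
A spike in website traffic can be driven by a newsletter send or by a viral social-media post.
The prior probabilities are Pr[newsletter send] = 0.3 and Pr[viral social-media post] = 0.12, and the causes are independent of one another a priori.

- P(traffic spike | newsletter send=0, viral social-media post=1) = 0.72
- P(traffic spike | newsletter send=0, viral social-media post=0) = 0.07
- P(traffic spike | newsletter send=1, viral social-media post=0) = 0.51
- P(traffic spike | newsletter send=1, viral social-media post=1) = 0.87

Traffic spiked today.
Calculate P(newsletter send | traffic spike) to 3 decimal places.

P(newsletter send | traffic spike) ≈ 0.616

Sum P(traffic spike|·) weighted by the priors over the 4 (newsletter send, viral social-media post) configurations:
  P(traffic spike) = 0.07*0.7*0.88 + 0.72*0.7*0.12 + 0.51*0.3*0.88 + 0.87*0.3*0.12
        = 0.043120 + 0.060480 + 0.134640 + 0.031320 = 0.269560
Keeping only the newsletter send-present terms gives 0.165960, so
  P(newsletter send | traffic spike) = 0.165960 / 0.269560 ≈ 0.616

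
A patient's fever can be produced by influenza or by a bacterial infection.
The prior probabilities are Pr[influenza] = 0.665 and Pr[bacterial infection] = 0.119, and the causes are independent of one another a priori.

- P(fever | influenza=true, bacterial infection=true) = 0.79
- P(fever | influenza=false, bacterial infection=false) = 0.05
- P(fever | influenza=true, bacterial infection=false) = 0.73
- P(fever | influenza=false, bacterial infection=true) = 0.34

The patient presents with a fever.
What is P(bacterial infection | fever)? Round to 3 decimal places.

Numerator (weight on configurations with bacterial infection): 0.013554 + 0.062517 = 0.076071
The normalizing constant is 0.05·0.335·0.881 + 0.34·0.335·0.119 + 0.73·0.665·0.881 + 0.79·0.665·0.119 = 0.518509
Posterior = 0.076071 / 0.518509 ≈ 0.147

P(bacterial infection | fever) ≈ 0.147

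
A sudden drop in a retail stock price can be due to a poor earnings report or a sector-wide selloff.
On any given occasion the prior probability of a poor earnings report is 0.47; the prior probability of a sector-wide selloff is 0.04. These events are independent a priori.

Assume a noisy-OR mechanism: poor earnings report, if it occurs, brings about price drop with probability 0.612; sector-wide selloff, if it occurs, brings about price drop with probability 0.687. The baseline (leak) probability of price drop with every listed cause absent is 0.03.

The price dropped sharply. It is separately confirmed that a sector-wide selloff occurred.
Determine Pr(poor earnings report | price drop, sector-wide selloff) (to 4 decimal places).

Pr(poor earnings report | price drop, sector-wide selloff) ≈ 0.5291

Under noisy-OR, P(price drop | causes) = 1 − (1−0.03)·∏(1−qᵢ) over the active causes.
Enumerate both values of poor earnings report and weight by the priors:
  P(price drop | sector-wide selloff) = 0.69639×0.53 + 0.882199×0.47
        = 0.369087 + 0.414634 = 0.783721
The terms with poor earnings report present sum to 0.414634, so
  P(poor earnings report | price drop, sector-wide selloff) = 0.414634 / 0.783721 ≈ 0.5291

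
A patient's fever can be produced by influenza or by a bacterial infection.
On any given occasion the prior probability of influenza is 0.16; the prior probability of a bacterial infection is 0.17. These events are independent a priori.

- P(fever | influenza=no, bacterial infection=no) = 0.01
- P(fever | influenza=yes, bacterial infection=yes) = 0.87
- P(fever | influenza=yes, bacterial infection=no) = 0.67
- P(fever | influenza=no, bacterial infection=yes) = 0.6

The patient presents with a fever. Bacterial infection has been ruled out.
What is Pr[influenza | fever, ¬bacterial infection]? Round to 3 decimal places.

Numerator (weight on configurations with influenza): 0.67×0.16 = 0.107200
Normalizer over all consistent configurations: 0.01×0.84 + 0.67×0.16 = 0.115600
Posterior = 0.107200 / 0.115600 ≈ 0.927

Pr[influenza | fever, ¬bacterial infection] ≈ 0.927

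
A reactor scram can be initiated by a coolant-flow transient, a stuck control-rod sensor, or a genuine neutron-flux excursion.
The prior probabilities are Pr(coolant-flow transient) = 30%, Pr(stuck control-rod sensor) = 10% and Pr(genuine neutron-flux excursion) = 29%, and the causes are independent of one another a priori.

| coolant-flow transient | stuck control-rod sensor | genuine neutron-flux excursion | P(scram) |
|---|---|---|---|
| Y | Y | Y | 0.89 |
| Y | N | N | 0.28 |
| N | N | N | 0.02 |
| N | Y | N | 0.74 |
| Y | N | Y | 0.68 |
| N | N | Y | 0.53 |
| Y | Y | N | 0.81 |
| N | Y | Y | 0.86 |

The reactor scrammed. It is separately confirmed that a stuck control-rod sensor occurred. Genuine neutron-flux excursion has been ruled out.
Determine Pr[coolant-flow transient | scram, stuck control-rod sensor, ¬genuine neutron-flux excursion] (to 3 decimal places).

Weight on coolant-flow transient=true, given the evidence: 0.81*0.3 = 0.243000
Denominator P(scram | stuck control-rod sensor, ¬genuine neutron-flux excursion): 0.74*0.7 + 0.81*0.3 = 0.761000
P(coolant-flow transient | scram, stuck control-rod sensor, ¬genuine neutron-flux excursion) = 0.243000/0.761000 ≈ 0.319

Pr[coolant-flow transient | scram, stuck control-rod sensor, ¬genuine neutron-flux excursion] ≈ 0.319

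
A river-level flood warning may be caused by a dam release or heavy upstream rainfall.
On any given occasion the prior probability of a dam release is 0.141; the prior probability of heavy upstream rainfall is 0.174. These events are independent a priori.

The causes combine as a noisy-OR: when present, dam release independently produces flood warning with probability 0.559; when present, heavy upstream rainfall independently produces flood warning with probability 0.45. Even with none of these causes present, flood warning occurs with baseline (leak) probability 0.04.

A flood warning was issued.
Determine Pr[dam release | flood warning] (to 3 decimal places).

Pr[dam release | flood warning] ≈ 0.465

Under noisy-OR, P(flood warning | causes) = 1 − (1−0.04)·∏(1−qᵢ) over the active causes.
Enumerate the 4 (dam release, heavy upstream rainfall) configurations and weight by the priors:
  P(flood warning) = 0.04·0.859·0.826 + 0.472·0.859·0.174 + 0.57664·0.141·0.826 + 0.767152·0.141·0.174
        = 0.028381 + 0.070548 + 0.067159 + 0.018821 = 0.184909
Configurations with dam release contribute 0.085980, so
  P(dam release | flood warning) = 0.085980 / 0.184909 ≈ 0.465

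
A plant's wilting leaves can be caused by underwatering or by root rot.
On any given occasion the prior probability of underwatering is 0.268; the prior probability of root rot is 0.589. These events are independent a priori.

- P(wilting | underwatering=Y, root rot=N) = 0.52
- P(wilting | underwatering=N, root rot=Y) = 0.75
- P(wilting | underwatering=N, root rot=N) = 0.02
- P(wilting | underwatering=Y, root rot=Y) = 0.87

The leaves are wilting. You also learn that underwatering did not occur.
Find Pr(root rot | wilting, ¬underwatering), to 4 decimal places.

Pr(root rot | wilting, ¬underwatering) ≈ 0.9817

P(wilting | ¬underwatering) = 0.02×0.411 + 0.75×0.589 = 0.008220 + 0.441750 = 0.449970
The root rot-present share is 0.75×0.589 = 0.441750.
P(root rot | wilting, ¬underwatering) = 0.441750 / 0.449970 ≈ 0.9817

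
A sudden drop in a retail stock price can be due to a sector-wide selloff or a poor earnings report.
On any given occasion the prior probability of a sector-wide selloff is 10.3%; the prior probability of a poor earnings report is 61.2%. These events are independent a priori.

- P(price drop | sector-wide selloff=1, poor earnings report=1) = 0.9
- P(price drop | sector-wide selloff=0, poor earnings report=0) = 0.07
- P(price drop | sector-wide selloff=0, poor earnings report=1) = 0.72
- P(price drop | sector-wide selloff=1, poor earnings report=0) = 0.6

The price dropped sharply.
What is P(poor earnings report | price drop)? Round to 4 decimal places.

P(poor earnings report | price drop) ≈ 0.9034

Weight on poor earnings report=true, given the evidence: 0.395254 + 0.056732 = 0.451986
Normalizer over all consistent configurations: 0.07·0.897·0.388 + 0.72·0.897·0.612 + 0.6·0.103·0.388 + 0.9·0.103·0.612 = 0.500327
P(poor earnings report | price drop) = 0.451986/0.500327 ≈ 0.9034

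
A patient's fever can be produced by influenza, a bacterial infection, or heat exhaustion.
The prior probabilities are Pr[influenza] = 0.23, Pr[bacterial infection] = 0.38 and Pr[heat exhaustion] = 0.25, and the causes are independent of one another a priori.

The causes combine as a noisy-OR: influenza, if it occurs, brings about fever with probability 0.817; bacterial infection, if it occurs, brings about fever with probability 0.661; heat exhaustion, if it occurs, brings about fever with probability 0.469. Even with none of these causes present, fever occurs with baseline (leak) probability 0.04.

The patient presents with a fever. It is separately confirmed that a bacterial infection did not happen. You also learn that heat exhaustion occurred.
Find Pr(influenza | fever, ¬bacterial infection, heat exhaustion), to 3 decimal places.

Under noisy-OR, P(fever | causes) = 1 − (1−0.04)·∏(1−qᵢ) over the active causes.
P(fever | ¬bacterial infection, heat exhaustion) = 0.49024·0.77 + 0.906714·0.23 = 0.377485 + 0.208544 = 0.586029
The influenza-present share is 0.906714·0.23 = 0.208544.
Hence the posterior is 0.208544/0.586029 ≈ 0.356.

Pr(influenza | fever, ¬bacterial infection, heat exhaustion) ≈ 0.356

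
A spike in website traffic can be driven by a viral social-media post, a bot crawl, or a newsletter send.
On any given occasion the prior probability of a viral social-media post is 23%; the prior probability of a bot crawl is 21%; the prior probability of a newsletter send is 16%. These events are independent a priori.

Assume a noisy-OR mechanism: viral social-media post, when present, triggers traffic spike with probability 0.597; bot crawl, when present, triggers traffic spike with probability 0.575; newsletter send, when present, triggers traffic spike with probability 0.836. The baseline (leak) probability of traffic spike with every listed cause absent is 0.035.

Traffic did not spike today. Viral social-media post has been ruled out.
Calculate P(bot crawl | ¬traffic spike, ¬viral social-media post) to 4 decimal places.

Under noisy-OR, P(traffic spike | causes) = 1 − (1−0.035)·∏(1−qᵢ) over the active causes.
P(¬traffic spike | ¬viral social-media post) = 0.965×0.79×0.84 + 0.15826×0.79×0.16 + 0.410125×0.21×0.84 + 0.067261×0.21×0.16 = 0.640374 + 0.020004 + 0.072346 + 0.002260 = 0.734984
Restricting to configurations with bot crawl present: 0.072346 + 0.002260 = 0.074606.
P(bot crawl | ¬traffic spike, ¬viral social-media post) = 0.074606 / 0.734984 ≈ 0.1015

P(bot crawl | ¬traffic spike, ¬viral social-media post) ≈ 0.1015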